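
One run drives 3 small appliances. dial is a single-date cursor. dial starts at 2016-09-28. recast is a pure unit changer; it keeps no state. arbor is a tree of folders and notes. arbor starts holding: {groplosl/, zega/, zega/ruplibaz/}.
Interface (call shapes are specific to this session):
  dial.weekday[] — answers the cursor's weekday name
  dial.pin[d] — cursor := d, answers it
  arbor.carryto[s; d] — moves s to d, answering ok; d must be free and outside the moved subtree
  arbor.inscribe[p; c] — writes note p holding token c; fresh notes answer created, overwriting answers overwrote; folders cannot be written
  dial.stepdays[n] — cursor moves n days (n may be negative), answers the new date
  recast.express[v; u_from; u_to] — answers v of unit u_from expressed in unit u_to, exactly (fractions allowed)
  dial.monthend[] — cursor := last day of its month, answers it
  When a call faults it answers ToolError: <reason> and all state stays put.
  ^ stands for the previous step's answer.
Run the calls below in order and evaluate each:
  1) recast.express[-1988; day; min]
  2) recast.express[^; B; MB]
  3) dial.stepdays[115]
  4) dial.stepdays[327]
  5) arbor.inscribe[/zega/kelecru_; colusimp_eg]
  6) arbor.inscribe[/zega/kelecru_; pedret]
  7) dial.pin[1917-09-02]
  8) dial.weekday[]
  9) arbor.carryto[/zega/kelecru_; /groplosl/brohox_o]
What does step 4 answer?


~$ recast.express v=-1988 u_from=day u_to=min
:: -2862720
~$ recast.express v=^ u_from=B u_to=MB
:: -8946/3125
~$ dial.stepdays n=115
:: 2017-01-21
~$ dial.stepdays n=327
:: 2017-12-14
~$ arbor.inscribe p=/zega/kelecru_ c=colusimp_eg
:: created
~$ arbor.inscribe p=/zega/kelecru_ c=pedret
:: overwrote
~$ dial.pin d=1917-09-02
:: 1917-09-02
~$ dial.weekday
:: Sunday
~$ arbor.carryto s=/zega/kelecru_ d=/groplosl/brohox_o
:: ok

Answer: 2017-12-14


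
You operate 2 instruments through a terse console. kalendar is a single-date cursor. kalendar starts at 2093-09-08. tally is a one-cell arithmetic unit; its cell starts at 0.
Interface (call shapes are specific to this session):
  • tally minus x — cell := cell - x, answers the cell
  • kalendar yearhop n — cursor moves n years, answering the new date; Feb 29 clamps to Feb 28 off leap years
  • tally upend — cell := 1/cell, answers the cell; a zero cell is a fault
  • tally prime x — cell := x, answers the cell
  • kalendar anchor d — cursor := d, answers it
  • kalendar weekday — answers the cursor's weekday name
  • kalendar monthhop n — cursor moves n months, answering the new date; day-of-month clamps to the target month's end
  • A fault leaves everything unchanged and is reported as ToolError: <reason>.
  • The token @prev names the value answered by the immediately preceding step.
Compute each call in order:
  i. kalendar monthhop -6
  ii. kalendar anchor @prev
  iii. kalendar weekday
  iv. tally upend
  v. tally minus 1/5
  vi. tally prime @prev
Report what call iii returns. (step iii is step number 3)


Answer: Sunday

Derivation:
~$ kalendar monthhop n=-6
  2093-03-08
~$ kalendar anchor d=@prev
  2093-03-08
~$ kalendar weekday
  Sunday
~$ tally upend
  ToolError: reciprocal of zero
~$ tally minus x=1/5
  -1/5
~$ tally prime x=@prev
  -1/5


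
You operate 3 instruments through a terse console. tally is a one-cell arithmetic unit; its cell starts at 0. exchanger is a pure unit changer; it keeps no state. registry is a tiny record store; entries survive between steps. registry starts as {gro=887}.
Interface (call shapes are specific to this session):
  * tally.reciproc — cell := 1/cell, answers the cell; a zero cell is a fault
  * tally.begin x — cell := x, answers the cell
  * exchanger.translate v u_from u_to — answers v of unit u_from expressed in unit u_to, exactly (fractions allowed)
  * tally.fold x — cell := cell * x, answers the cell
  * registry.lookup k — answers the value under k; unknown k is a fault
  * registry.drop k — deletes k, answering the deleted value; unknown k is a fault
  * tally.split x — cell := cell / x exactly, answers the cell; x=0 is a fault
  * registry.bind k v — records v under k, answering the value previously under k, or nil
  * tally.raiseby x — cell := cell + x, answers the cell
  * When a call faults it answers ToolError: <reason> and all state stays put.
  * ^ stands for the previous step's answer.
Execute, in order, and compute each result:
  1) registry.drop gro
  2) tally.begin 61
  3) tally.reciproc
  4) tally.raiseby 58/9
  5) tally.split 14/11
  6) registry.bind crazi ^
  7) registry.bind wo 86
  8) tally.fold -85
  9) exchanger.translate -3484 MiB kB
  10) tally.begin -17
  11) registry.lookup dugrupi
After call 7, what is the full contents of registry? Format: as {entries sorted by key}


Answer: {crazi=39017/7686, wo=86}

Derivation:
~$ registry.drop k=gro
= 887
~$ tally.begin x=61
= 61
~$ tally.reciproc
= 1/61
~$ tally.raiseby x=58/9
= 3547/549
~$ tally.split x=14/11
= 39017/7686
~$ registry.bind k=crazi v=^
= nil
~$ registry.bind k=wo v=86
= nil
~$ tally.fold x=-85
= -3316445/7686
~$ exchanger.translate v=-3484 u_from=MiB u_to=kB
= -456654848/125
~$ tally.begin x=-17
= -17
~$ registry.lookup k=dugrupi
= ToolError: no such key dugrupi


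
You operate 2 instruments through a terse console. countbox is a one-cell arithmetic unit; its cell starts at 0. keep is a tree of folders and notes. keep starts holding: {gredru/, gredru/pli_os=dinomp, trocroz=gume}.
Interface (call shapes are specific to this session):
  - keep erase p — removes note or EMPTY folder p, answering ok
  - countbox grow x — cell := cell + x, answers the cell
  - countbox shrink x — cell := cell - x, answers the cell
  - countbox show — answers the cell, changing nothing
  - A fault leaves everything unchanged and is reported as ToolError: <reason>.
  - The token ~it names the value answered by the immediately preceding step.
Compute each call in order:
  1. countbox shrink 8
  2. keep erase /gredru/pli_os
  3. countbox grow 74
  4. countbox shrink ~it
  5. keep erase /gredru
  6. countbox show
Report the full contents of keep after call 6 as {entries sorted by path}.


>>> countbox shrink 8
[out] -8
>>> keep erase /gredru/pli_os
[out] ok
>>> countbox grow 74
[out] 66
>>> countbox shrink ~it
[out] 0
>>> keep erase /gredru
[out] ok
>>> countbox show
[out] 0

Answer: {trocroz=gume}


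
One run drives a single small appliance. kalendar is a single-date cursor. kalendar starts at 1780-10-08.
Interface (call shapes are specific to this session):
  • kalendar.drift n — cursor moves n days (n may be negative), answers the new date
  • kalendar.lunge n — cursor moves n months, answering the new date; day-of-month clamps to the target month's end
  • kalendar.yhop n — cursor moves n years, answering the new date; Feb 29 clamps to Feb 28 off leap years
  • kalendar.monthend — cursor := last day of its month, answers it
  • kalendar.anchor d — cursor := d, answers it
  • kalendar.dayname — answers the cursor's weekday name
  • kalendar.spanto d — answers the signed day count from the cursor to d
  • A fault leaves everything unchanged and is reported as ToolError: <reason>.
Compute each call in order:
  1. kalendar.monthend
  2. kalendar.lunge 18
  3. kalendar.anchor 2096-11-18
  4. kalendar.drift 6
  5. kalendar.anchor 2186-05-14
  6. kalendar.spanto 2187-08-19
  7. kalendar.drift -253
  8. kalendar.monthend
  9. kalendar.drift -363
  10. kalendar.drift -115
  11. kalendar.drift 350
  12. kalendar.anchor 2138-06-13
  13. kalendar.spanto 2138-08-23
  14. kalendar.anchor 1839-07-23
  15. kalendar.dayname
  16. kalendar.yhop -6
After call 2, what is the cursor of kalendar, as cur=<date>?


·→ kalendar.monthend()
·← 1780-10-31
·→ kalendar.lunge(n: 18)
·← 1782-04-30
·→ kalendar.anchor(d: 2096-11-18)
·← 2096-11-18
·→ kalendar.drift(n: 6)
·← 2096-11-24
·→ kalendar.anchor(d: 2186-05-14)
·← 2186-05-14
·→ kalendar.spanto(d: 2187-08-19)
·← 462
·→ kalendar.drift(n: -253)
·← 2185-09-03
·→ kalendar.monthend()
·← 2185-09-30
·→ kalendar.drift(n: -363)
·← 2184-10-02
·→ kalendar.drift(n: -115)
·← 2184-06-09
·→ kalendar.drift(n: 350)
·← 2185-05-25
·→ kalendar.anchor(d: 2138-06-13)
·← 2138-06-13
·→ kalendar.spanto(d: 2138-08-23)
·← 71
·→ kalendar.anchor(d: 1839-07-23)
·← 1839-07-23
·→ kalendar.dayname()
·← Tuesday
·→ kalendar.yhop(n: -6)
·← 1833-07-23

Answer: cur=1782-04-30


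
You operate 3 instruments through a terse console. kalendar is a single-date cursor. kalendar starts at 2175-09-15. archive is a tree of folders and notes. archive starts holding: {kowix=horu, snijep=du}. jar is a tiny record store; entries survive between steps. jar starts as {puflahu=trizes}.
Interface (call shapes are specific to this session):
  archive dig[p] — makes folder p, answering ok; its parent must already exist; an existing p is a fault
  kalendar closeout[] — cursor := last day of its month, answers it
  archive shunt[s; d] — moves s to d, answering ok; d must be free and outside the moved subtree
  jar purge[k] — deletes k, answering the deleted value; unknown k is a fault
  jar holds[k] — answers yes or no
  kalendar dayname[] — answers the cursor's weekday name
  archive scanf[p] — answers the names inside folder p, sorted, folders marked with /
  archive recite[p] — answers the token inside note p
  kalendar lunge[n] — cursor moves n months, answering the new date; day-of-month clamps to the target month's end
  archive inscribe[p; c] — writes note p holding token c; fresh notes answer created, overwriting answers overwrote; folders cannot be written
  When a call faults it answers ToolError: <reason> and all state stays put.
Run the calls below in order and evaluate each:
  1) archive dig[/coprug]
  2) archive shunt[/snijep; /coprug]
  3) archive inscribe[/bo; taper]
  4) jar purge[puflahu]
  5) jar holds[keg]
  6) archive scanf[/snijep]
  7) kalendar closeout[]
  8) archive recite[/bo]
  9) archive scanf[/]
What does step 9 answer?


CALL archive dig[/coprug]
RET  ok
CALL archive shunt[/snijep; /coprug]
RET  ToolError: exists
CALL archive inscribe[/bo; taper]
RET  created
CALL jar purge[puflahu]
RET  trizes
CALL jar holds[keg]
RET  no
CALL archive scanf[/snijep]
RET  ToolError: not a directory
CALL kalendar closeout[]
RET  2175-09-30
CALL archive recite[/bo]
RET  taper
CALL archive scanf[/]
RET  [bo, coprug/, kowix, snijep]

Answer: [bo, coprug/, kowix, snijep]


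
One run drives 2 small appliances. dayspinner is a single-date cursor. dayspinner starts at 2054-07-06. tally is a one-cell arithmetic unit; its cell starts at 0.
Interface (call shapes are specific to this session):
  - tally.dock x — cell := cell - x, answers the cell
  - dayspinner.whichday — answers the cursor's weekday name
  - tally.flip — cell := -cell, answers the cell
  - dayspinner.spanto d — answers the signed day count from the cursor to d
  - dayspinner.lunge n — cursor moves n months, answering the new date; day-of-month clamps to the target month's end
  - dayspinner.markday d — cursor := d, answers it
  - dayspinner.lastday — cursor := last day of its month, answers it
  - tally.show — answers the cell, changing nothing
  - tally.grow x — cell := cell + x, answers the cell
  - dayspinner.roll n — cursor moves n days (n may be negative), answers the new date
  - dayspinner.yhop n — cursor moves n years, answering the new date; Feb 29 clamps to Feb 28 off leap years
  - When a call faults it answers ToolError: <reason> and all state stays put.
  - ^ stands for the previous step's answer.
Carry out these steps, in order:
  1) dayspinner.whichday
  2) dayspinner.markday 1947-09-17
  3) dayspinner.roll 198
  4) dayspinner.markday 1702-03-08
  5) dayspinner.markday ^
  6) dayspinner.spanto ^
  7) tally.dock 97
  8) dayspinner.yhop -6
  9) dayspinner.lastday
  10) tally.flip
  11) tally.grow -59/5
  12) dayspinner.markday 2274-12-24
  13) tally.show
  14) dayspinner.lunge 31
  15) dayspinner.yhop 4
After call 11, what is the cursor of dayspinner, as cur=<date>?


Answer: cur=1696-03-31

Derivation:
I run dayspinner.whichday(), giving Monday.
Using dayspinner.markday(d='1947-09-17'), giving 1947-09-17.
I run dayspinner.roll(n='198'), yielding 1948-04-02.
I use dayspinner.markday(d='1702-03-08'), → 1702-03-08.
I invoke dayspinner.markday(d='^'), and see 1702-03-08.
I run dayspinner.spanto(d='^'), — result: 0.
Next I call tally.dock(x='97'), — result: -97.
Now I run dayspinner.yhop(n='-6'), yielding 1696-03-08.
Calling dayspinner.lastday, → 1696-03-31.
I run tally.flip(), and get 97.
Invoking tally.grow(x='-59/5'), and observe 426/5.
I use dayspinner.markday(d='2274-12-24'), — result: 2274-12-24.
I run tally.show, which returns 426/5.
I call dayspinner.lunge(n='31'), — result: 2277-07-24.
Calling dayspinner.yhop(n='4'), — result: 2281-07-24.


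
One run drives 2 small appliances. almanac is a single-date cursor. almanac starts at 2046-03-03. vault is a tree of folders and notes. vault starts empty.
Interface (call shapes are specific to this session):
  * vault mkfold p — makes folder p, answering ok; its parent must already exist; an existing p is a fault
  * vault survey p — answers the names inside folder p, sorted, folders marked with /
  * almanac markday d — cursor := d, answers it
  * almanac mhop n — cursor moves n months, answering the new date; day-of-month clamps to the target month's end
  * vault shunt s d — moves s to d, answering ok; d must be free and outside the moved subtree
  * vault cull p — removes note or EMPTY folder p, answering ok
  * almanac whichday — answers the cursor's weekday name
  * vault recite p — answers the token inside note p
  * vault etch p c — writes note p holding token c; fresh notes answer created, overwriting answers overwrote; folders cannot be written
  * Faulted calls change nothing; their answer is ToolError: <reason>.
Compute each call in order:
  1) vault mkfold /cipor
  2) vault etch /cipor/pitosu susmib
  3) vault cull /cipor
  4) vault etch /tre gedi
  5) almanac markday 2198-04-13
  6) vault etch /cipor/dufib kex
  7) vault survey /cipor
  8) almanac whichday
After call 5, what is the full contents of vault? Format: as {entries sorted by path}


Answer: {cipor/, cipor/pitosu=susmib, tre=gedi}

Derivation:
Act: vault mkfold[/cipor]
Obs: ok
Act: vault etch[/cipor/pitosu; susmib]
Obs: created
Act: vault cull[/cipor]
Obs: ToolError: not empty
Act: vault etch[/tre; gedi]
Obs: created
Act: almanac markday[2198-04-13]
Obs: 2198-04-13
Act: vault etch[/cipor/dufib; kex]
Obs: created
Act: vault survey[/cipor]
Obs: [dufib, pitosu]
Act: almanac whichday[]
Obs: Friday


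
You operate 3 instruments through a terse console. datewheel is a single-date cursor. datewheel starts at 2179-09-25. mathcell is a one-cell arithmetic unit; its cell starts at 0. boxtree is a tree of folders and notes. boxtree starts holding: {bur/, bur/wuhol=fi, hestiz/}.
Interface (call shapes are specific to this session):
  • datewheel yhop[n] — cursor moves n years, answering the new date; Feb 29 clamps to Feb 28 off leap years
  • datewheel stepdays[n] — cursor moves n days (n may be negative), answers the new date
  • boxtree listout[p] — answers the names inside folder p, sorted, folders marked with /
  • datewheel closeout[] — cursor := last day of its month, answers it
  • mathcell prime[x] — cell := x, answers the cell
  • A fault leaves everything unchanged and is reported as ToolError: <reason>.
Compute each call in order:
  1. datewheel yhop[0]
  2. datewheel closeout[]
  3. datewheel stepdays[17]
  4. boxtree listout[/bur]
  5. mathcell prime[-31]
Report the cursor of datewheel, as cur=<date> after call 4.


-> datewheel yhop(0)
<- 2179-09-25
-> datewheel closeout()
<- 2179-09-30
-> datewheel stepdays(17)
<- 2179-10-17
-> boxtree listout(/bur)
<- [wuhol]
-> mathcell prime(-31)
<- -31

Answer: cur=2179-10-17


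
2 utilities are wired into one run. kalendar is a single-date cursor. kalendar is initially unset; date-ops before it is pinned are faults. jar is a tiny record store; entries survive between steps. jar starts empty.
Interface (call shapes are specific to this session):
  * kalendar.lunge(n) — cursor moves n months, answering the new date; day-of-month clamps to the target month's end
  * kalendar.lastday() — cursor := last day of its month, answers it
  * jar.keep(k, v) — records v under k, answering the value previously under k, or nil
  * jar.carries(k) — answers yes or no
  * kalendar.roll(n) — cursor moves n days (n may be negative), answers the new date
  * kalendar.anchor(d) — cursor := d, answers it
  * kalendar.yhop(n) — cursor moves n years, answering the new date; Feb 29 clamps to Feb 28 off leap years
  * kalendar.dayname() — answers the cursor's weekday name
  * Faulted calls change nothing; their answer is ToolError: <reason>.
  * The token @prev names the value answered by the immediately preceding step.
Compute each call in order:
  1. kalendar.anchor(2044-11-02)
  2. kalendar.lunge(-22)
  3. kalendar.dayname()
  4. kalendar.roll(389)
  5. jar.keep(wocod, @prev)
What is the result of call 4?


Answer: 2044-01-26

Derivation:
[in] kalendar.anchor d→2044-11-02
  2044-11-02
[in] kalendar.lunge n→-22
  2043-01-02
[in] kalendar.dayname
  Friday
[in] kalendar.roll n→389
  2044-01-26
[in] jar.keep k→wocod v→@prev
  nil


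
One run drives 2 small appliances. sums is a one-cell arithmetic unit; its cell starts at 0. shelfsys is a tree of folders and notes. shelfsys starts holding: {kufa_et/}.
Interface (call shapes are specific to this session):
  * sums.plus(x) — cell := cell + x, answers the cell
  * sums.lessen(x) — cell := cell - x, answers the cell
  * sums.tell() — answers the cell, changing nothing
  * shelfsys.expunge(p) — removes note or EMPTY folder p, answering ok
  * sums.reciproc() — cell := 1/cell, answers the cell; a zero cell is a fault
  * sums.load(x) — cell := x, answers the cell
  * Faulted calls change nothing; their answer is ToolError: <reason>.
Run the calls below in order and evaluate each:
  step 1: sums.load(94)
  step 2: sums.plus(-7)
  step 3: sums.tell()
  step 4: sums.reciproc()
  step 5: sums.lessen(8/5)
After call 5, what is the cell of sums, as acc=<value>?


Answer: acc=-691/435

Derivation:
-- 1. load(94) -> 94
-- 2. plus(-7) -> 87
-- 3. tell() -> 87
-- 4. reciproc() -> 1/87
-- 5. lessen(8/5) -> -691/435


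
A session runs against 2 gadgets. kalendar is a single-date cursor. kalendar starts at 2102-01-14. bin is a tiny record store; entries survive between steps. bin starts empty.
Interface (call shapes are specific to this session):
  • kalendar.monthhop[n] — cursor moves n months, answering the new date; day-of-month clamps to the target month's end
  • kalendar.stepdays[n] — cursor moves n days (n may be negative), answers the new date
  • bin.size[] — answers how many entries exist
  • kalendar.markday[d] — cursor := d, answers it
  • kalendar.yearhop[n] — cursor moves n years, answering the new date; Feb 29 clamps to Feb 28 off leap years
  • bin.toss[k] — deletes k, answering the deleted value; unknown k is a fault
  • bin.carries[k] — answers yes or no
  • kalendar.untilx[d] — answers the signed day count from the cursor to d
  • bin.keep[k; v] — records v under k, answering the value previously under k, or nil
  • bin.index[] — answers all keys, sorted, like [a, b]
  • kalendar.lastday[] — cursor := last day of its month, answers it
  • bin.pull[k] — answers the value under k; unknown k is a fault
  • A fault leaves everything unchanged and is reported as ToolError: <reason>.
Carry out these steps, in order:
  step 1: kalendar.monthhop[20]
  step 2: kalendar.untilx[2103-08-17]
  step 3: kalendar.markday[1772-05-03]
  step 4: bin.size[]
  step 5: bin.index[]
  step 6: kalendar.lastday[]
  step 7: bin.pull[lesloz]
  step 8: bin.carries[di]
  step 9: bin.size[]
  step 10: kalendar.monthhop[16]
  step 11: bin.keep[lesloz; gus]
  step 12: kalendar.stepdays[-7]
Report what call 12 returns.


Answer: 1773-09-23

Derivation:
% monthhop n='20'
[out] 2103-09-14
% untilx d='2103-08-17'
[out] -28
% markday d='1772-05-03'
[out] 1772-05-03
% size
[out] 0
% index
[out] []
% lastday
[out] 1772-05-31
% pull k='lesloz'
[out] ToolError: no such key lesloz
% carries k='di'
[out] no
% size
[out] 0
% monthhop n='16'
[out] 1773-09-30
% keep k='lesloz' v='gus'
[out] nil
% stepdays n='-7'
[out] 1773-09-23


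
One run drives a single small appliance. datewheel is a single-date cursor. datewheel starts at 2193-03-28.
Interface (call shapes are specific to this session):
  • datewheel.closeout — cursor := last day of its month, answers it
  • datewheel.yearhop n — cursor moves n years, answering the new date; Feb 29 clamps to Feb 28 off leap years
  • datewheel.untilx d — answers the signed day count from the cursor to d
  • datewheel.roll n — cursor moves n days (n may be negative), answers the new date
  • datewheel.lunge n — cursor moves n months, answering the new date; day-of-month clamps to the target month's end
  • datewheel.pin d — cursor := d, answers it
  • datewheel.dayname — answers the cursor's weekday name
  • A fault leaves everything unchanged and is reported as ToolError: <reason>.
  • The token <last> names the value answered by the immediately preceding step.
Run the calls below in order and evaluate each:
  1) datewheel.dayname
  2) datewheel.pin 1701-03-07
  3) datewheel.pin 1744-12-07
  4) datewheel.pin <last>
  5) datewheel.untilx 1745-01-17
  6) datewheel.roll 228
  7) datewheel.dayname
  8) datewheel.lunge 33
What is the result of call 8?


Answer: 1748-04-23

Derivation:
Calling dayname(), giving Thursday.
I call pin(d='1701-03-07'), and see 1701-03-07.
I try pin(d='1744-12-07'), → 1744-12-07.
Next I call pin(d='<last>'), which returns 1744-12-07.
I use untilx(d='1745-01-17'): 41.
Next I call roll(n='228'), giving 1745-07-23.
Using dayname, and get Friday.
Next I call lunge(n='33'), and observe 1748-04-23.


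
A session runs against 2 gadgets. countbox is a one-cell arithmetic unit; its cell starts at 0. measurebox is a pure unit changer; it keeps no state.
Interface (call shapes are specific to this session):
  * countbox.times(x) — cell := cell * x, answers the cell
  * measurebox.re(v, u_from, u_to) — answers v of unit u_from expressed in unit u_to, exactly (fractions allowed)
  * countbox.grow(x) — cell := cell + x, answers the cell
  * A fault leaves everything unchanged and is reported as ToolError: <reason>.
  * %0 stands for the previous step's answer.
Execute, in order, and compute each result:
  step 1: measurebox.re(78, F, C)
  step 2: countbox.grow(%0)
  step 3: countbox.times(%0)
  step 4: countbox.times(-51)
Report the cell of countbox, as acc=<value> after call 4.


I try measurebox.re using v→78, u_from→F, u_to→C: 230/9.
Using countbox.grow using x→%0: 230/9.
I try countbox.times using x→%0, and observe 52900/81.
Now I run countbox.times using x→-51: -899300/27.

Answer: acc=-899300/27


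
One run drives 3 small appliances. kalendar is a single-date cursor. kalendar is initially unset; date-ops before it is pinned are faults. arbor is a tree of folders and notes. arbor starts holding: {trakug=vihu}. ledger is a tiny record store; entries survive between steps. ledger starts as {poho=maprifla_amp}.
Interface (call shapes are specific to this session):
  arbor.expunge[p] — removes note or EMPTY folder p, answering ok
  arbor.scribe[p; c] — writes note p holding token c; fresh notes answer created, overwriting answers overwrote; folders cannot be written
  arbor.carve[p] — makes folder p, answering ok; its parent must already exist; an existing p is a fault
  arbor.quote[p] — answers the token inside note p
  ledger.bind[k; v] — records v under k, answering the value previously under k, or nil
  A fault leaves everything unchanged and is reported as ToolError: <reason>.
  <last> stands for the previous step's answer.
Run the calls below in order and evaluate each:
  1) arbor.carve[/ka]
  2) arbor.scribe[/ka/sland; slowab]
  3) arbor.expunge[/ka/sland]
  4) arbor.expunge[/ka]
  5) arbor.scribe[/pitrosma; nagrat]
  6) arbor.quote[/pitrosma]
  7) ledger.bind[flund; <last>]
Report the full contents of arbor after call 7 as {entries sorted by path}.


Answer: {pitrosma=nagrat, trakug=vihu}

Derivation:
Act: carve[p→/ka]
Obs: ok
Act: scribe[p→/ka/sland; c→slowab]
Obs: created
Act: expunge[p→/ka/sland]
Obs: ok
Act: expunge[p→/ka]
Obs: ok
Act: scribe[p→/pitrosma; c→nagrat]
Obs: created
Act: quote[p→/pitrosma]
Obs: nagrat
Act: bind[k→flund; v→<last>]
Obs: nil


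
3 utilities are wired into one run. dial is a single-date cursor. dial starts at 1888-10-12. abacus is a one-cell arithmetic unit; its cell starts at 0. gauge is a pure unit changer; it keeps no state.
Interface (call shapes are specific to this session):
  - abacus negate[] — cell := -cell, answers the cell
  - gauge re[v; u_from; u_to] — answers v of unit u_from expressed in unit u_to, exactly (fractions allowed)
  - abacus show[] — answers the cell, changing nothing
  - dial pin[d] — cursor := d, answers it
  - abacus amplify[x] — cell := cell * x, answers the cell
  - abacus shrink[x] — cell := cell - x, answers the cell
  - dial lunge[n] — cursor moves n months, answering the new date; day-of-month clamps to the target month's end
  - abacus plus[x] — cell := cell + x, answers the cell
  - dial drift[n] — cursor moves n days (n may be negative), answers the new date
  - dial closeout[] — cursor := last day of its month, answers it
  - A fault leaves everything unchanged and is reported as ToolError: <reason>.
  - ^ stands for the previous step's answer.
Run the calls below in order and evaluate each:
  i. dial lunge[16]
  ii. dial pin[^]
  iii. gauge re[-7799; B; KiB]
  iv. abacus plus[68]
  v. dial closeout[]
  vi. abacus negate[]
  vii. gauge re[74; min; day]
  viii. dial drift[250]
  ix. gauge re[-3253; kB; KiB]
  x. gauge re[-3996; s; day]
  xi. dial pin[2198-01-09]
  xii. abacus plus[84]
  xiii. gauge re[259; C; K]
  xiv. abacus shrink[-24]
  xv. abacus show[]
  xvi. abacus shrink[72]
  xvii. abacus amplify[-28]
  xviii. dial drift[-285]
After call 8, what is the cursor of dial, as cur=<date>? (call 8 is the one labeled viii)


Answer: cur=1890-11-05

Derivation:
% dial lunge(16) == 1890-02-12
% dial pin(^) == 1890-02-12
% gauge re(-7799, B, KiB) == -7799/1024
% abacus plus(68) == 68
% dial closeout() == 1890-02-28
% abacus negate() == -68
% gauge re(74, min, day) == 37/720
% dial drift(250) == 1890-11-05
% gauge re(-3253, kB, KiB) == -406625/128
% gauge re(-3996, s, day) == -37/800
% dial pin(2198-01-09) == 2198-01-09
% abacus plus(84) == 16
% gauge re(259, C, K) == 10643/20
% abacus shrink(-24) == 40
% abacus show() == 40
% abacus shrink(72) == -32
% abacus amplify(-28) == 896
% dial drift(-285) == 2197-03-30


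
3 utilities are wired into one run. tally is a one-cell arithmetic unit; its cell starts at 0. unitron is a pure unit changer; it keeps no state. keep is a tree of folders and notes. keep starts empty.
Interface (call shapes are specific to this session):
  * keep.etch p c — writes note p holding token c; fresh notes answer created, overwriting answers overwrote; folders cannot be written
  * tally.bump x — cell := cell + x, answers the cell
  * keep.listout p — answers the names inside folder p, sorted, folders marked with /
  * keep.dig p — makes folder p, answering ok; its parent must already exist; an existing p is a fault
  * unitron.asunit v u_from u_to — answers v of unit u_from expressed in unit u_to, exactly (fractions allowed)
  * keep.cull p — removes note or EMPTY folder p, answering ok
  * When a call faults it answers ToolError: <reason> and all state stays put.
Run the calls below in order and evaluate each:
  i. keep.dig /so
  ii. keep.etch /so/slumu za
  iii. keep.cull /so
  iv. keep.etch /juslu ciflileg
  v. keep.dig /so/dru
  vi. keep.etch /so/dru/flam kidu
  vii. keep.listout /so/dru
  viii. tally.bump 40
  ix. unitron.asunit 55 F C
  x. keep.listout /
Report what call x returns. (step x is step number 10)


Step: keep.dig[p: /so]
Result: ok
Step: keep.etch[p: /so/slumu; c: za]
Result: created
Step: keep.cull[p: /so]
Result: ToolError: not empty
Step: keep.etch[p: /juslu; c: ciflileg]
Result: created
Step: keep.dig[p: /so/dru]
Result: ok
Step: keep.etch[p: /so/dru/flam; c: kidu]
Result: created
Step: keep.listout[p: /so/dru]
Result: [flam]
Step: tally.bump[x: 40]
Result: 40
Step: unitron.asunit[v: 55; u_from: F; u_to: C]
Result: 115/9
Step: keep.listout[p: /]
Result: [juslu, so/]

Answer: [juslu, so/]


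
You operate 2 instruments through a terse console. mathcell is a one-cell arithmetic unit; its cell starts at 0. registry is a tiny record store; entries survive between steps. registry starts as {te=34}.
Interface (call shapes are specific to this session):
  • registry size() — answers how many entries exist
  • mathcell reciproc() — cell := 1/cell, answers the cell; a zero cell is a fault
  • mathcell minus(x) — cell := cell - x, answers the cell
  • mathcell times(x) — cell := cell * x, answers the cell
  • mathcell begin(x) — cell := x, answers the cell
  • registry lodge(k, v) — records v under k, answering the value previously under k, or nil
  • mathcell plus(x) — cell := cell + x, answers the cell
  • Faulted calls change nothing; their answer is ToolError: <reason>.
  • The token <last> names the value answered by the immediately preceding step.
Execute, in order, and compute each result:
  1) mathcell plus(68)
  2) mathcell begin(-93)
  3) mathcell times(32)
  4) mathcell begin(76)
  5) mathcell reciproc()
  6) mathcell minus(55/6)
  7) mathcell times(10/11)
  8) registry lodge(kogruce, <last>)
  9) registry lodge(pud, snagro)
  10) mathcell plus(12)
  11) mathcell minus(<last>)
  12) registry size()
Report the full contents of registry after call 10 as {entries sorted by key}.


;; 1. mathcell plus(x=68) => 68
;; 2. mathcell begin(x=-93) => -93
;; 3. mathcell times(x=32) => -2976
;; 4. mathcell begin(x=76) => 76
;; 5. mathcell reciproc() => 1/76
;; 6. mathcell minus(x=55/6) => -2087/228
;; 7. mathcell times(x=10/11) => -10435/1254
;; 8. registry lodge(k=kogruce, v=<last>) => nil
;; 9. registry lodge(k=pud, v=snagro) => nil
;; 10. mathcell plus(x=12) => 4613/1254
;; 11. mathcell minus(x=<last>) => 0
;; 12. registry size() => 3

Answer: {kogruce=-10435/1254, pud=snagro, te=34}


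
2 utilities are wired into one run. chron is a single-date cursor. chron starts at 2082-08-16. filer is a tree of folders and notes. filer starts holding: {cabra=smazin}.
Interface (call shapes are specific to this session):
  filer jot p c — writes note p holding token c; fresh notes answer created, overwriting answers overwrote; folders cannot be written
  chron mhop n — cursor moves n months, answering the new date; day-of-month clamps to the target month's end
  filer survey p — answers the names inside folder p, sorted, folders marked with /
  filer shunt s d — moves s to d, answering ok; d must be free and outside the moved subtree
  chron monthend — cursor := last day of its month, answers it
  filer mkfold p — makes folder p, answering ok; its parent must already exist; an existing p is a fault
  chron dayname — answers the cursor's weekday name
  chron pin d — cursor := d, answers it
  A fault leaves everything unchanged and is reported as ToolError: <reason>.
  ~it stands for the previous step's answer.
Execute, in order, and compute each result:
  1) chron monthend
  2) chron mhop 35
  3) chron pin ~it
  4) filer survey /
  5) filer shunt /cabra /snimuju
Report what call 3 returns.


Do: chron monthend[]
See: 2082-08-31
Do: chron mhop[n=35]
See: 2085-07-31
Do: chron pin[d=~it]
See: 2085-07-31
Do: filer survey[p=/]
See: [cabra]
Do: filer shunt[s=/cabra; d=/snimuju]
See: ok

Answer: 2085-07-31


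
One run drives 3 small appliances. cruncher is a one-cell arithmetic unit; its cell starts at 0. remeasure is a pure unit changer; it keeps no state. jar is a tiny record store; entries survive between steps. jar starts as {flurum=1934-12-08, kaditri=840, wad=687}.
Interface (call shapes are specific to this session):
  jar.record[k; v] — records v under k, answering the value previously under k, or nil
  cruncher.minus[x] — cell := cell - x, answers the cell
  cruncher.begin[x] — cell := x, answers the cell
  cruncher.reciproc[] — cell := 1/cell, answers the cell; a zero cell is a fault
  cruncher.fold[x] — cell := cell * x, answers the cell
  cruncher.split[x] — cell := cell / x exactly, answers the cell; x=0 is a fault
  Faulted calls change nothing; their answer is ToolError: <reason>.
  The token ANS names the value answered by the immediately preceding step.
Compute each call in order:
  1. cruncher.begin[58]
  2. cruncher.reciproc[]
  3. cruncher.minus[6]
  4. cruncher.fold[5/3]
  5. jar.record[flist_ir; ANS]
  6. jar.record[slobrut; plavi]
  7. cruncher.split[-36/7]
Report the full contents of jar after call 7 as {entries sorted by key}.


% cruncher.begin(x: 58) : 58
% cruncher.reciproc() : 1/58
% cruncher.minus(x: 6) : -347/58
% cruncher.fold(x: 5/3) : -1735/174
% jar.record(k: flist_ir, v: ANS) : nil
% jar.record(k: slobrut, v: plavi) : nil
% cruncher.split(x: -36/7) : 12145/6264

Answer: {flist_ir=-1735/174, flurum=1934-12-08, kaditri=840, slobrut=plavi, wad=687}


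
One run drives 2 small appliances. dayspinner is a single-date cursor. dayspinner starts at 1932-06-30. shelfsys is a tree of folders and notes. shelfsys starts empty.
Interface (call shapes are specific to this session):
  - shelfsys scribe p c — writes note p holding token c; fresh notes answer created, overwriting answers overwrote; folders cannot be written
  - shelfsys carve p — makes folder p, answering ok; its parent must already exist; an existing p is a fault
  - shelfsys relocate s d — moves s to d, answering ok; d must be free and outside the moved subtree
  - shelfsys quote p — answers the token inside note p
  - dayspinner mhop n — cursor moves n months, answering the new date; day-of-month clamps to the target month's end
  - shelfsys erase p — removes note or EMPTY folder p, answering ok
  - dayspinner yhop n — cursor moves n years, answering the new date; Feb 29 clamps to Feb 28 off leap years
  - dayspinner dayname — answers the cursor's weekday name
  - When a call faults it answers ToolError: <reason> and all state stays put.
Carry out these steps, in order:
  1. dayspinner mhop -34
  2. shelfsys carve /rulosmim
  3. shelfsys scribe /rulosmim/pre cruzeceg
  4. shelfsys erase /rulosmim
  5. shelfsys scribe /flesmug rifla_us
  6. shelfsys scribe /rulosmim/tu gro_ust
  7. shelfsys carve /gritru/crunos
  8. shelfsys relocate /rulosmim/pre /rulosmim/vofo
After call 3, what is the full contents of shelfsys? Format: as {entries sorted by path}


Answer: {rulosmim/, rulosmim/pre=cruzeceg}

Derivation:
% dayspinner mhop n: -34
= 1929-08-30
% shelfsys carve p: /rulosmim
= ok
% shelfsys scribe p: /rulosmim/pre c: cruzeceg
= created
% shelfsys erase p: /rulosmim
= ToolError: not empty
% shelfsys scribe p: /flesmug c: rifla_us
= created
% shelfsys scribe p: /rulosmim/tu c: gro_ust
= created
% shelfsys carve p: /gritru/crunos
= ToolError: no parent
% shelfsys relocate s: /rulosmim/pre d: /rulosmim/vofo
= ok


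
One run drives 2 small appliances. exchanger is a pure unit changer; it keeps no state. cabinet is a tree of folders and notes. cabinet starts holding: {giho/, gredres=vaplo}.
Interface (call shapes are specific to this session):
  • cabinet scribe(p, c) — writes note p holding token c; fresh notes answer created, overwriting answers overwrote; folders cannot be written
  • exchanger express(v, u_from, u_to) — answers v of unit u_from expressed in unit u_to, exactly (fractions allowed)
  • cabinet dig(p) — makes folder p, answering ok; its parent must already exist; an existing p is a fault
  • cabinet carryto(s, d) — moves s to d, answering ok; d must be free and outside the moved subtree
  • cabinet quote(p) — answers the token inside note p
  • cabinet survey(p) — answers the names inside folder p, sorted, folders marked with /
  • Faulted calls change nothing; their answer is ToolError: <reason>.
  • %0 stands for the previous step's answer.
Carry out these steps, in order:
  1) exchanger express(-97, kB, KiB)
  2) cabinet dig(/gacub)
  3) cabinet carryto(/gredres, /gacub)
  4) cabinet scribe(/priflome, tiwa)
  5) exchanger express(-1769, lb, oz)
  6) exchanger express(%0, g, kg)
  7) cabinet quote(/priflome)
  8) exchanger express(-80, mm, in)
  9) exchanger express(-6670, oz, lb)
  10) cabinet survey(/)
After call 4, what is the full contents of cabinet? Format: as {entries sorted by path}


>> exchanger express(v: -97, u_from: kB, u_to: KiB)
<< -12125/128
>> cabinet dig(p: /gacub)
<< ok
>> cabinet carryto(s: /gredres, d: /gacub)
<< ToolError: exists
>> cabinet scribe(p: /priflome, c: tiwa)
<< created
>> exchanger express(v: -1769, u_from: lb, u_to: oz)
<< -28304
>> exchanger express(v: %0, u_from: g, u_to: kg)
<< -3538/125
>> cabinet quote(p: /priflome)
<< tiwa
>> exchanger express(v: -80, u_from: mm, u_to: in)
<< -400/127
>> exchanger express(v: -6670, u_from: oz, u_to: lb)
<< -3335/8
>> cabinet survey(p: /)
<< [gacub/, giho/, gredres, priflome]

Answer: {gacub/, giho/, gredres=vaplo, priflome=tiwa}


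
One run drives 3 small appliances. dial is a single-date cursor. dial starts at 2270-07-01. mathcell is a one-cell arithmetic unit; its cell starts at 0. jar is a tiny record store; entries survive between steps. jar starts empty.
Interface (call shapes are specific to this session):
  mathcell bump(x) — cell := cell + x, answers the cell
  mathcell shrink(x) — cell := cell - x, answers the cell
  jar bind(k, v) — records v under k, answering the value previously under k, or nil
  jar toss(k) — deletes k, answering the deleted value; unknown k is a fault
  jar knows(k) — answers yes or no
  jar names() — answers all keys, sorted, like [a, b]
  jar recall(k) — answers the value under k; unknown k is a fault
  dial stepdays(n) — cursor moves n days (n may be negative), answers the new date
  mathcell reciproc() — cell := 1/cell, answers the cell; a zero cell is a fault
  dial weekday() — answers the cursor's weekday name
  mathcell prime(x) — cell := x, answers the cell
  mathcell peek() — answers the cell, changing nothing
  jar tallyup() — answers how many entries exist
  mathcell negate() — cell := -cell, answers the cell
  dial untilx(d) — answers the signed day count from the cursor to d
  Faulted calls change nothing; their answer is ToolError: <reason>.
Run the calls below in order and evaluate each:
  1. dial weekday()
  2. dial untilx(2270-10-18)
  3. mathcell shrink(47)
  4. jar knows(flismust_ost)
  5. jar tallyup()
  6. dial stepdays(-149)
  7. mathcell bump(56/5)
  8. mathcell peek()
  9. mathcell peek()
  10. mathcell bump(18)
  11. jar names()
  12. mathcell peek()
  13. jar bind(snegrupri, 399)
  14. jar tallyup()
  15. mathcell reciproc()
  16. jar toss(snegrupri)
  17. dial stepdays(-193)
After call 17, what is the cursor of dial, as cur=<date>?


Answer: cur=2269-07-24

Derivation:
>> dial weekday()
<< Friday
>> dial untilx(2270-10-18)
<< 109
>> mathcell shrink(47)
<< -47
>> jar knows(flismust_ost)
<< no
>> jar tallyup()
<< 0
>> dial stepdays(-149)
<< 2270-02-02
>> mathcell bump(56/5)
<< -179/5
>> mathcell peek()
<< -179/5
>> mathcell peek()
<< -179/5
>> mathcell bump(18)
<< -89/5
>> jar names()
<< []
>> mathcell peek()
<< -89/5
>> jar bind(snegrupri, 399)
<< nil
>> jar tallyup()
<< 1
>> mathcell reciproc()
<< -5/89
>> jar toss(snegrupri)
<< 399
>> dial stepdays(-193)
<< 2269-07-24


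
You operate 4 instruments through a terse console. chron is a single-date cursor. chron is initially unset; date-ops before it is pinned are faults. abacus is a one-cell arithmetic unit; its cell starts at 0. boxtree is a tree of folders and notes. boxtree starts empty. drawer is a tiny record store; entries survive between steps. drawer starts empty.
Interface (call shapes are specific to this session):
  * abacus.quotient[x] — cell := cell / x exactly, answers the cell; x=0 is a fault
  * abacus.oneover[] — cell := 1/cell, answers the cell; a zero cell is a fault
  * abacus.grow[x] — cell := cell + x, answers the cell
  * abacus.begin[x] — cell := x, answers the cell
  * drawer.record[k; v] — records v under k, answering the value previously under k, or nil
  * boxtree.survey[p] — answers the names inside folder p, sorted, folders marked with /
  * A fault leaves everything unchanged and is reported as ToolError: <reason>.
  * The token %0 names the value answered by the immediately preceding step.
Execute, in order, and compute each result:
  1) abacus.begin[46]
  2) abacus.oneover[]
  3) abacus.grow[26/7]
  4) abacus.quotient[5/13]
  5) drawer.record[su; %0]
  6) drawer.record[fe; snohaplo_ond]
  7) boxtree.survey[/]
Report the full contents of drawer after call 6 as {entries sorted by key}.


Answer: {fe=snohaplo_ond, su=15639/1610}

Derivation:
→ abacus.begin(x='46')
← 46
→ abacus.oneover()
← 1/46
→ abacus.grow(x='26/7')
← 1203/322
→ abacus.quotient(x='5/13')
← 15639/1610
→ drawer.record(k='su', v='%0')
← nil
→ drawer.record(k='fe', v='snohaplo_ond')
← nil
→ boxtree.survey(p='/')
← []
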